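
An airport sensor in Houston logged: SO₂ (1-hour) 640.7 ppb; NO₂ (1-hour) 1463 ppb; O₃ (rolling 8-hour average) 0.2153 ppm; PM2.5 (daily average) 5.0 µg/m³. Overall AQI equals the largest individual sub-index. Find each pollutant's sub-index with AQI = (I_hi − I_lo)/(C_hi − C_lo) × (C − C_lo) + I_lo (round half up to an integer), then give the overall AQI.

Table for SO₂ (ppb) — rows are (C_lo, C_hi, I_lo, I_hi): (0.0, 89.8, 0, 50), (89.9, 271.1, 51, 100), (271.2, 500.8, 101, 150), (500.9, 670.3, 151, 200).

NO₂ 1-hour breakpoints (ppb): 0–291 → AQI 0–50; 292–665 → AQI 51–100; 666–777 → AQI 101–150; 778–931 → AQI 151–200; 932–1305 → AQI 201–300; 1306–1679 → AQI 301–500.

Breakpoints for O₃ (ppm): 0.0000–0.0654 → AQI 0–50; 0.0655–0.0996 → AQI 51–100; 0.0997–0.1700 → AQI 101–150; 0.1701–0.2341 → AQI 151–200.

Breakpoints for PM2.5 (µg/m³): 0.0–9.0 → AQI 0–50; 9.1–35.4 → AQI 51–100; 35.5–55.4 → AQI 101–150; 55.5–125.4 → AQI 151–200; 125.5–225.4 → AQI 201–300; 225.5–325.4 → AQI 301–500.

SO₂: 640.7 lies in 500.9–670.3, so I_lo=151, I_hi=200, C_lo=500.9, C_hi=670.3.
(200−151)/(670.3−500.9) × (640.7−500.9) + 151 = 49/169.4 × 139.8 + 151 ≈ 191.44 → 191.
NO₂: 1463 ∈ [1306, 1679] ↔ index [301, 500].
301 + (1463−1306)·(500−301)/(1679−1306) = 301 + 157·199/373 ≈ 384.76, so AQI = 385.
O₃ 0.2153: bracket 0.1701–0.2341 → index 151–200; slope 49/0.0640, offset 0.0452.
AQI = 151 + 49/0.0640·0.0452 ≈ 185.61 ⇒ 186.
PM2.5 5.0: bracket 0.0–9.0 → index 0–50; slope 50/9.0, offset 5.0.
AQI = 0 + 50/9.0·5.0 ≈ 27.78 ⇒ 28.
Sub-indices: SO₂→191, NO₂→385, O₃→186, PM2.5→28. Overall AQI = max = 385; dominant pollutant is NO₂.
AQI 385: Hazardous.

385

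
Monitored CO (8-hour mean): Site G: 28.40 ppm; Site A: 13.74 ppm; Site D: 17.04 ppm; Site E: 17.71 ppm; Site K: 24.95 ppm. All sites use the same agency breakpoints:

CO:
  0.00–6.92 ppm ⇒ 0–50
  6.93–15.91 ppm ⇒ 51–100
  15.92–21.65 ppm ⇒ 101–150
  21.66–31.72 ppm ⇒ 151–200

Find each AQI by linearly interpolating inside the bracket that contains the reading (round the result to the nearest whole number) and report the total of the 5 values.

666

Site G: 28.40 ∈ [21.66, 31.72] ↔ index [151, 200].
151 + (28.40−21.66)·(200−151)/(31.72−21.66) = 151 + 6.74·49/10.06 ≈ 183.83, so AQI = 184.
Site A 13.74: bracket 6.93–15.91 → index 51–100; slope 49/8.98, offset 6.81.
AQI = 51 + 49/8.98·6.81 ≈ 88.16 ⇒ 88.
Site D: 17.04 lies in 15.92–21.65, so I_lo=101, I_hi=150, C_lo=15.92, C_hi=21.65.
(150−101)/(21.65−15.92) × (17.04−15.92) + 101 = 49/5.73 × 1.12 + 101 ≈ 110.58 → 111.
Site E: 17.71 lies in 15.92–21.65, so I_lo=101, I_hi=150, C_lo=15.92, C_hi=21.65.
(150−101)/(21.65−15.92) × (17.71−15.92) + 101 = 49/5.73 × 1.79 + 101 ≈ 116.31 → 116.
Site K: 24.95 ∈ [21.66, 31.72] ↔ index [151, 200].
151 + (24.95−21.66)·(200−151)/(31.72−21.66) = 151 + 3.29·49/10.06 ≈ 167.02, so AQI = 167.
AQIs: Site G=184, Site A=88, Site D=111, Site E=116, Site K=167. Sum = 184 + 88 + 111 + 116 + 167 = 666.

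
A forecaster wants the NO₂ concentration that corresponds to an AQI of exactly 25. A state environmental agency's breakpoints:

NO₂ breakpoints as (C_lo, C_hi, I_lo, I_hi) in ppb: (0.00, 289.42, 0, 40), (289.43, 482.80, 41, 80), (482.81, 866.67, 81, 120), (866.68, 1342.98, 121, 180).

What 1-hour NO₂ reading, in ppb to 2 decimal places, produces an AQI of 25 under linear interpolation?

AQI 25 lies in the 0–40 band, which corresponds to 0.00–289.42 ppb.
C = 0.00 + (25−0)×(289.42−0.00)/(40−0) = 0.00 + 25×289.42/40 ≈ 180.8875 ppb → 180.89 ppb to 2 dp.

180.89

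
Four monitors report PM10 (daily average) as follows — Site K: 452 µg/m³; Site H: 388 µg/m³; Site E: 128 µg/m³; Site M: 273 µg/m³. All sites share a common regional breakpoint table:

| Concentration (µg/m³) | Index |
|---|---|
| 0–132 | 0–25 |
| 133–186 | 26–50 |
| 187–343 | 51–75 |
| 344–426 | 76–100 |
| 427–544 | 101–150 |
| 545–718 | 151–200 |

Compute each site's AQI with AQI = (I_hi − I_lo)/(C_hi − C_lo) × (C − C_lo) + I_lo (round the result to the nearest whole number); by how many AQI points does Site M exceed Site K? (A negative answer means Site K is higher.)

-47

Site K: row 427–544 (AQI 101–150). (150−101)·(452−427)/(544−427) + 101 = 49·25/117 + 101 ≈ 111.47 → 111.
Site H: row 344–426 (AQI 76–100). (100−76)·(388−344)/(426−344) + 76 = 24·44/82 + 76 ≈ 88.88 → 89.
Site E 128: bracket 0–132 → index 0–25; slope 25/132, offset 128.
AQI = 0 + 25/132·128 ≈ 24.24 ⇒ 24.
Site M: row 187–343 (AQI 51–75). (75−51)·(273−187)/(343−187) + 51 = 24·86/156 + 51 ≈ 64.23 → 64.
AQIs: Site K=111, Site H=89, Site E=24, Site M=64. Site M (64) − Site K (111) = -47.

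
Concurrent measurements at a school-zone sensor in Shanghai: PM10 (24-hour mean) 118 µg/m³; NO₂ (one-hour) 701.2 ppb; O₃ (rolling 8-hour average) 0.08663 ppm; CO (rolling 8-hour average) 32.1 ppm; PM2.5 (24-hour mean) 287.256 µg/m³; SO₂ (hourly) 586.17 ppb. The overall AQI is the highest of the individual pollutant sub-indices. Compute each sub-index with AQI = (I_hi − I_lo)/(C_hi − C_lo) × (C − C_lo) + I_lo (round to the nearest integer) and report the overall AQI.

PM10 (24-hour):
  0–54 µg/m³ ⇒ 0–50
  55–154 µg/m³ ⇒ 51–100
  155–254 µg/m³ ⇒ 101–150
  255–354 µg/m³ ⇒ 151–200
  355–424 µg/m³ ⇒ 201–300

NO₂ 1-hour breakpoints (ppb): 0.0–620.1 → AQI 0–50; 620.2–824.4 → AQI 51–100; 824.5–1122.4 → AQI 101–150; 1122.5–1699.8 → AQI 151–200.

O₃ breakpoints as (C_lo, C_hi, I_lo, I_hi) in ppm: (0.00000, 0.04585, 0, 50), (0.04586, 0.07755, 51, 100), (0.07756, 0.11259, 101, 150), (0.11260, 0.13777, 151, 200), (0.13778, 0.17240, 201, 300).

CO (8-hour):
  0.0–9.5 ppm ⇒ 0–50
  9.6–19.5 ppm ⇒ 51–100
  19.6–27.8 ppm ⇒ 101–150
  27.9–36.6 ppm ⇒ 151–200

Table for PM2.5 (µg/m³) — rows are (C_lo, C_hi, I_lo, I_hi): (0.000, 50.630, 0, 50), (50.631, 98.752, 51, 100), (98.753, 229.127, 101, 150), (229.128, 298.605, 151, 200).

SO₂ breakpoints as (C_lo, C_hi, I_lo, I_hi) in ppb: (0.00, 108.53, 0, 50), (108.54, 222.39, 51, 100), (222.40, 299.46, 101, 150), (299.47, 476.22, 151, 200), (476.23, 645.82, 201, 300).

PM10 118: bracket 55–154 → index 51–100; slope 49/99, offset 63.
AQI = 51 + 49/99·63 ≈ 82.18 ⇒ 82.
NO₂: 701.2 ∈ [620.2, 824.4] ↔ index [51, 100].
51 + (701.2−620.2)·(100−51)/(824.4−620.2) = 51 + 81.0·49/204.2 ≈ 70.44, so AQI = 70.
O₃: 0.08663 ∈ [0.07756, 0.11259] ↔ index [101, 150].
101 + (0.08663−0.07756)·(150−101)/(0.11259−0.07756) = 101 + 0.00907·49/0.03503 ≈ 113.69, so AQI = 114.
CO: 32.1 ∈ [27.9, 36.6] ↔ index [151, 200].
151 + (32.1−27.9)·(200−151)/(36.6−27.9) = 151 + 4.2·49/8.7 ≈ 174.66, so AQI = 175.
PM2.5: 287.256 lies in 229.128–298.605, so I_lo=151, I_hi=200, C_lo=229.128, C_hi=298.605.
(200−151)/(298.605−229.128) × (287.256−229.128) + 151 = 49/69.477 × 58.128 + 151 ≈ 192.00 → 192.
SO₂ 586.17: bracket 476.23–645.82 → index 201–300; slope 99/169.59, offset 109.94.
AQI = 201 + 99/169.59·109.94 ≈ 265.18 ⇒ 265.
Sub-indices: PM10→82, NO₂→70, O₃→114, CO→175, PM2.5→192, SO₂→265. Overall AQI = max = 265; dominant pollutant is SO₂.
AQI 265: Very Unhealthy.

265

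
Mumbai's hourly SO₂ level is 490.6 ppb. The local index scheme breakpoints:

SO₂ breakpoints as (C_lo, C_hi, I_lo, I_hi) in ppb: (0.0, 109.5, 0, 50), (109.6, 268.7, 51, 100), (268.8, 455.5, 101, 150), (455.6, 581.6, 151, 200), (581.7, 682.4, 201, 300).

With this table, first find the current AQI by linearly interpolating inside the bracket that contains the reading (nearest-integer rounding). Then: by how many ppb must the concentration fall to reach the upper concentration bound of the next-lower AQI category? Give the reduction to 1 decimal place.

SO₂: row 455.6–581.6 (AQI 151–200). (200−151)·(490.6−455.6)/(581.6−455.6) + 151 = 49·35.0/126.0 + 151 ≈ 164.61 → 165.
Current AQI 165 is in the Unhealthy range (151–200). The next-lower category tops out at AQI 150, whose upper concentration bound is 455.5 ppb.
Reduction needed = 490.6 − 455.5 = 35.1 ppb.

35.1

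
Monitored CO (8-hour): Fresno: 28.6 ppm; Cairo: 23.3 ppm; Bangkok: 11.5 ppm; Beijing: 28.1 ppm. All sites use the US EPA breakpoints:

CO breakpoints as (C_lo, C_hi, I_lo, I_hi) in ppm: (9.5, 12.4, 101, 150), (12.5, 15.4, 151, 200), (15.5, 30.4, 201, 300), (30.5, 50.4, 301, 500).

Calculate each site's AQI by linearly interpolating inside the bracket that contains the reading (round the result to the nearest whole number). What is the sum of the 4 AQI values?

Fresno: 28.6 ∈ [15.5, 30.4] ↔ index [201, 300].
201 + (28.6−15.5)·(300−201)/(30.4−15.5) = 201 + 13.1·99/14.9 ≈ 288.04, so AQI = 288.
Cairo: row 15.5–30.4 (AQI 201–300). (300−201)·(23.3−15.5)/(30.4−15.5) + 201 = 99·7.8/14.9 + 201 ≈ 252.83 → 253.
Bangkok: 11.5 lies in 9.5–12.4, so I_lo=101, I_hi=150, C_lo=9.5, C_hi=12.4.
(150−101)/(12.4−9.5) × (11.5−9.5) + 101 = 49/2.9 × 2.0 + 101 ≈ 134.79 → 135.
Beijing: row 15.5–30.4 (AQI 201–300). (300−201)·(28.1−15.5)/(30.4−15.5) + 201 = 99·12.6/14.9 + 201 ≈ 284.72 → 285.
AQIs: Fresno=288, Cairo=253, Bangkok=135, Beijing=285. Sum = 288 + 253 + 135 + 285 = 961.

961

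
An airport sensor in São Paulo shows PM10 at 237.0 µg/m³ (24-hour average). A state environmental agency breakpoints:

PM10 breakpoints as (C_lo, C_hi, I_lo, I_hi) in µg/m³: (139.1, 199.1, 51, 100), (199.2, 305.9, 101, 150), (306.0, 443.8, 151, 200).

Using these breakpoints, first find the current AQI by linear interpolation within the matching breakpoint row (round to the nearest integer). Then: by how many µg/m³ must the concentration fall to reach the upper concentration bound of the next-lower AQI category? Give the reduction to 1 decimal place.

37.9

PM10: 237.0 lies in 199.2–305.9, so I_lo=101, I_hi=150, C_lo=199.2, C_hi=305.9.
(150−101)/(305.9−199.2) × (237.0−199.2) + 101 = 49/106.7 × 37.8 + 101 ≈ 118.36 → 118.
Current AQI 118 is in the Unhealthy for Sensitive Groups range (101–150). The next-lower category tops out at AQI 100, whose upper concentration bound is 199.1 µg/m³.
Reduction needed = 237.0 − 199.1 = 37.9 µg/m³.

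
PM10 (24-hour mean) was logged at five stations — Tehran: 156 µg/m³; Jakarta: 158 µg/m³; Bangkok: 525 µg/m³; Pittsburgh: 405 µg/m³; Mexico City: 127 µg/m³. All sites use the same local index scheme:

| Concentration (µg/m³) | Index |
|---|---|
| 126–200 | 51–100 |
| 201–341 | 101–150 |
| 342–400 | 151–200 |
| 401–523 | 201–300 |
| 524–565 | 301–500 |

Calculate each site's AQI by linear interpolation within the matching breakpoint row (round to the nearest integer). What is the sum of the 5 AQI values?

Tehran 156: bracket 126–200 → index 51–100; slope 49/74, offset 30.
AQI = 51 + 49/74·30 ≈ 70.86 ⇒ 71.
Jakarta: row 126–200 (AQI 51–100). (100−51)·(158−126)/(200−126) + 51 = 49·32/74 + 51 ≈ 72.19 → 72.
Bangkok 525: bracket 524–565 → index 301–500; slope 199/41, offset 1.
AQI = 301 + 199/41·1 ≈ 305.85 ⇒ 306.
Pittsburgh: 405 lies in 401–523, so I_lo=201, I_hi=300, C_lo=401, C_hi=523.
(300−201)/(523−401) × (405−401) + 201 = 99/122 × 4 + 201 ≈ 204.25 → 204.
Mexico City: 127 lies in 126–200, so I_lo=51, I_hi=100, C_lo=126, C_hi=200.
(100−51)/(200−126) × (127−126) + 51 = 49/74 × 1 + 51 ≈ 51.66 → 52.
AQIs: Tehran=71, Jakarta=72, Bangkok=306, Pittsburgh=204, Mexico City=52. Sum = 71 + 72 + 306 + 204 + 52 = 705.

705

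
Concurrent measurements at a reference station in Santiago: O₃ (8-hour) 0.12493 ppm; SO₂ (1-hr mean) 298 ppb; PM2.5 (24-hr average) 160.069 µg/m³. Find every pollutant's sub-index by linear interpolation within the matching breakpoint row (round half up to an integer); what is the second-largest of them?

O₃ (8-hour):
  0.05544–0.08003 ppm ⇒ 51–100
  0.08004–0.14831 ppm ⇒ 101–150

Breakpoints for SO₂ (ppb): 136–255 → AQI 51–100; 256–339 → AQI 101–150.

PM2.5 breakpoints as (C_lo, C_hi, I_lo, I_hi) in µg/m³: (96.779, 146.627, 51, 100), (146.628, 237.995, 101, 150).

126

O₃: row 0.08004–0.14831 (AQI 101–150). (150−101)·(0.12493−0.08004)/(0.14831−0.08004) + 101 = 49·0.04489/0.06827 + 101 ≈ 133.22 → 133.
SO₂: 298 lies in 256–339, so I_lo=101, I_hi=150, C_lo=256, C_hi=339.
(150−101)/(339−256) × (298−256) + 101 = 49/83 × 42 + 101 ≈ 125.80 → 126.
PM2.5: 160.069 ∈ [146.628, 237.995] ↔ index [101, 150].
101 + (160.069−146.628)·(150−101)/(237.995−146.628) = 101 + 13.441·49/91.367 ≈ 108.21, so AQI = 108.
Sub-indices: O₃→133, SO₂→126, PM2.5→108. Ranked high→low: 133, 126, 108. Second-highest sub-index = 126.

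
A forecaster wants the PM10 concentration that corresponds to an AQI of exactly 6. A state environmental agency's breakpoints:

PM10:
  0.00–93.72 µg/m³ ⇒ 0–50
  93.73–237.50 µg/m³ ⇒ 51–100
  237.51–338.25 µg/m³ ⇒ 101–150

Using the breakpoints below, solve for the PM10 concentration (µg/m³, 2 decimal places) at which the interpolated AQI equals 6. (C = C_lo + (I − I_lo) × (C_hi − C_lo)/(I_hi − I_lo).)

11.25

AQI 6 lies in the 0–50 band, which corresponds to 0.00–93.72 µg/m³.
C = 0.00 + (6−0)×(93.72−0.00)/(50−0) = 0.00 + 6×93.72/50 ≈ 11.2464 µg/m³ → 11.25 µg/m³ to 2 dp.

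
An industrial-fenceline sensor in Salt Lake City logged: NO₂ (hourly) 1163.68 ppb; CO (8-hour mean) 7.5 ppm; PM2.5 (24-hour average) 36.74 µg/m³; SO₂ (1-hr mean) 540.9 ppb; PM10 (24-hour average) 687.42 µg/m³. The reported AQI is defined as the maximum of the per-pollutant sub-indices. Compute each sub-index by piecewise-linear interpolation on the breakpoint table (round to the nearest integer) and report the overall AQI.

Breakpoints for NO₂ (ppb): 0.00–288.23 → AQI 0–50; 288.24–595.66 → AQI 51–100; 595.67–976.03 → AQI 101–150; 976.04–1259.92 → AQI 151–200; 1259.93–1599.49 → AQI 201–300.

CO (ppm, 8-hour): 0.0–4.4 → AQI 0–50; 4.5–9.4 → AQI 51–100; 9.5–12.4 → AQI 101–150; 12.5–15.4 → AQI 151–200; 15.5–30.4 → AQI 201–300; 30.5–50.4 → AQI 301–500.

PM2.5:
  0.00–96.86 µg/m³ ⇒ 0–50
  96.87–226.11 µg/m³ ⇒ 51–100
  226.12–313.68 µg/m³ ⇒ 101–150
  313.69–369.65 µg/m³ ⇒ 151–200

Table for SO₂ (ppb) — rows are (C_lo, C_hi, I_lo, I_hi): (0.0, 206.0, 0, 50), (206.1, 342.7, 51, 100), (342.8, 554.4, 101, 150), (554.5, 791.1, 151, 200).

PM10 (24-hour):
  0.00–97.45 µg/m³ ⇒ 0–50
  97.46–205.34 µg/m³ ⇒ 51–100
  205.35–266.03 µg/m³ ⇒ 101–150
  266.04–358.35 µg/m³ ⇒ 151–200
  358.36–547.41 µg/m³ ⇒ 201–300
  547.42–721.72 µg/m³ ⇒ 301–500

461

NO₂ 1163.68: bracket 976.04–1259.92 → index 151–200; slope 49/283.88, offset 187.64.
AQI = 151 + 49/283.88·187.64 ≈ 183.39 ⇒ 183.
CO: 7.5 lies in 4.5–9.4, so I_lo=51, I_hi=100, C_lo=4.5, C_hi=9.4.
(100−51)/(9.4−4.5) × (7.5−4.5) + 51 = 49/4.9 × 3.0 + 51 ≈ 81.00 → 81.
PM2.5: 36.74 lies in 0.00–96.86, so I_lo=0, I_hi=50, C_lo=0.00, C_hi=96.86.
(50−0)/(96.86−0.00) × (36.74−0.00) + 0 = 50/96.86 × 36.74 + 0 ≈ 18.97 → 19.
SO₂: 540.9 ∈ [342.8, 554.4] ↔ index [101, 150].
101 + (540.9−342.8)·(150−101)/(554.4−342.8) = 101 + 198.1·49/211.6 ≈ 146.87, so AQI = 147.
PM10: 687.42 ∈ [547.42, 721.72] ↔ index [301, 500].
301 + (687.42−547.42)·(500−301)/(721.72−547.42) = 301 + 140.00·199/174.30 ≈ 460.84, so AQI = 461.
Sub-indices: NO₂→183, CO→81, PM2.5→19, SO₂→147, PM10→461. Overall AQI = max = 461; dominant pollutant is PM10.
AQI 461: Hazardous.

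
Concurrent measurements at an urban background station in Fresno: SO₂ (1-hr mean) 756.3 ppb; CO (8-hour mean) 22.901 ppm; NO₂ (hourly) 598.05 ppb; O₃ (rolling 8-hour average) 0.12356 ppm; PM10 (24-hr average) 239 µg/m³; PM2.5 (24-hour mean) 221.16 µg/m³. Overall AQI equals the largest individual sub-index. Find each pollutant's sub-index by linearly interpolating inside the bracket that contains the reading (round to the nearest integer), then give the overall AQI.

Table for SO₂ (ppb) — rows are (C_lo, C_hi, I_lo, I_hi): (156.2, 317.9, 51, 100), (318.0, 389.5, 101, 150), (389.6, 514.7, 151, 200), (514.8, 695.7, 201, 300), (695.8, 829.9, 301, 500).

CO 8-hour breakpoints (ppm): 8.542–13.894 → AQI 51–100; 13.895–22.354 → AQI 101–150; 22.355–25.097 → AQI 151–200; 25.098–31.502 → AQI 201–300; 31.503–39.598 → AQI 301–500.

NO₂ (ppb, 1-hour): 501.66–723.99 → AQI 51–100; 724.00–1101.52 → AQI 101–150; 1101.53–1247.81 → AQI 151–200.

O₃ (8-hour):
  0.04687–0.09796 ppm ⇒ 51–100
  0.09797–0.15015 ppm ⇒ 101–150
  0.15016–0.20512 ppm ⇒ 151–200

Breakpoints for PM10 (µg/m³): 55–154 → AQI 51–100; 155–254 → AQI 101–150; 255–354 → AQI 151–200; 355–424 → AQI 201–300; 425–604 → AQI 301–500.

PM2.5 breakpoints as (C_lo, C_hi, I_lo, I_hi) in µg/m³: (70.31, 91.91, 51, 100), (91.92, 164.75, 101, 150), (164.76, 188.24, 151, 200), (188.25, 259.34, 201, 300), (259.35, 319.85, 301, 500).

SO₂: 756.3 lies in 695.8–829.9, so I_lo=301, I_hi=500, C_lo=695.8, C_hi=829.9.
(500−301)/(829.9−695.8) × (756.3−695.8) + 301 = 199/134.1 × 60.5 + 301 ≈ 390.78 → 391.
CO: 22.901 ∈ [22.355, 25.097] ↔ index [151, 200].
151 + (22.901−22.355)·(200−151)/(25.097−22.355) = 151 + 0.546·49/2.742 ≈ 160.76, so AQI = 161.
NO₂: 598.05 ∈ [501.66, 723.99] ↔ index [51, 100].
51 + (598.05−501.66)·(100−51)/(723.99−501.66) = 51 + 96.39·49/222.33 ≈ 72.24, so AQI = 72.
O₃ 0.12356: bracket 0.09797–0.15015 → index 101–150; slope 49/0.05218, offset 0.02559.
AQI = 101 + 49/0.05218·0.02559 ≈ 125.03 ⇒ 125.
PM10: 239 lies in 155–254, so I_lo=101, I_hi=150, C_lo=155, C_hi=254.
(150−101)/(254−155) × (239−155) + 101 = 49/99 × 84 + 101 ≈ 142.58 → 143.
PM2.5: 221.16 ∈ [188.25, 259.34] ↔ index [201, 300].
201 + (221.16−188.25)·(300−201)/(259.34−188.25) = 201 + 32.91·99/71.09 ≈ 246.83, so AQI = 247.
Sub-indices: SO₂→391, CO→161, NO₂→72, O₃→125, PM10→143, PM2.5→247. Overall AQI = max = 391; dominant pollutant is SO₂.
AQI 391: Hazardous.

391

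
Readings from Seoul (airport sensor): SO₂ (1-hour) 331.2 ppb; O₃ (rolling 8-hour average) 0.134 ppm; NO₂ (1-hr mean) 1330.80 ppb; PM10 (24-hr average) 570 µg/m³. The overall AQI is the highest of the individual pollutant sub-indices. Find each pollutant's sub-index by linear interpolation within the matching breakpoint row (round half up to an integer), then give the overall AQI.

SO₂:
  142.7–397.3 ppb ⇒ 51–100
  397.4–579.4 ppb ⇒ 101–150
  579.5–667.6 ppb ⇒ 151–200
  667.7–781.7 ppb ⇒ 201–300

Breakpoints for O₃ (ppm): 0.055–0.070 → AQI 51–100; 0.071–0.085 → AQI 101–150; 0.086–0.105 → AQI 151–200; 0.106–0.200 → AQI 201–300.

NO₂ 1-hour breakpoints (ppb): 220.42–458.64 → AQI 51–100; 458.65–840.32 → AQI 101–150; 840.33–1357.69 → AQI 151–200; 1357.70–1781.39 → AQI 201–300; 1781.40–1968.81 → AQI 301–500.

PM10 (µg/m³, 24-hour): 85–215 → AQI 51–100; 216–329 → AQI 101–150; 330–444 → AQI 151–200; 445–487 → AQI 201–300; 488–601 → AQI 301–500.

445

SO₂: row 142.7–397.3 (AQI 51–100). (100−51)·(331.2−142.7)/(397.3−142.7) + 51 = 49·188.5/254.6 + 51 ≈ 87.28 → 87.
O₃ 0.134: bracket 0.106–0.200 → index 201–300; slope 99/0.094, offset 0.028.
AQI = 201 + 99/0.094·0.028 ≈ 230.49 ⇒ 230.
NO₂: row 840.33–1357.69 (AQI 151–200). (200−151)·(1330.80−840.33)/(1357.69−840.33) + 151 = 49·490.47/517.36 + 151 ≈ 197.45 → 197.
PM10: row 488–601 (AQI 301–500). (500−301)·(570−488)/(601−488) + 301 = 199·82/113 + 301 ≈ 445.41 → 445.
Sub-indices: SO₂→87, O₃→230, NO₂→197, PM10→445. Overall AQI = max = 445; dominant pollutant is PM10.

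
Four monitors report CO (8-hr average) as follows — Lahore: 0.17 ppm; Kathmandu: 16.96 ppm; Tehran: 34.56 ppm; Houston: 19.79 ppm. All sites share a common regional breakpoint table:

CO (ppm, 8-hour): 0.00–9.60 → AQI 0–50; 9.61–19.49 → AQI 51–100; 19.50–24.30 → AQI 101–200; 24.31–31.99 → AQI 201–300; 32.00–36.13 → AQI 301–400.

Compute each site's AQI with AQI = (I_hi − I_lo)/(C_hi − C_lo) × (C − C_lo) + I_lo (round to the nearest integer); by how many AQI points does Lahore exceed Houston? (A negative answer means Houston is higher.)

-106

Lahore: 0.17 ∈ [0.00, 9.60] ↔ index [0, 50].
0 + (0.17−0.00)·(50−0)/(9.60−0.00) = 0 + 0.17·50/9.60 ≈ 0.89, so AQI = 1.
Kathmandu: row 9.61–19.49 (AQI 51–100). (100−51)·(16.96−9.61)/(19.49−9.61) + 51 = 49·7.35/9.88 + 51 ≈ 87.45 → 87.
Tehran: row 32.00–36.13 (AQI 301–400). (400−301)·(34.56−32.00)/(36.13−32.00) + 301 = 99·2.56/4.13 + 301 ≈ 362.37 → 362.
Houston: row 19.50–24.30 (AQI 101–200). (200−101)·(19.79−19.50)/(24.30−19.50) + 101 = 99·0.29/4.80 + 101 ≈ 106.98 → 107.
AQIs: Lahore=1, Kathmandu=87, Tehran=362, Houston=107. Lahore (1) − Houston (107) = -106.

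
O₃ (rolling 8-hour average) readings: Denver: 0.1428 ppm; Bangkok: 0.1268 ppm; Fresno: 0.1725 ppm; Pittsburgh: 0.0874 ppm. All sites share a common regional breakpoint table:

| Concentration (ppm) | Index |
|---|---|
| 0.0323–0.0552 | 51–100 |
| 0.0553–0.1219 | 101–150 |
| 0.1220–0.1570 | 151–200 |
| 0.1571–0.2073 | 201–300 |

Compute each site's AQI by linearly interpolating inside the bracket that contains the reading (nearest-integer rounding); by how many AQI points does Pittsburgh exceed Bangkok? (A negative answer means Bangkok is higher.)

Denver 0.1428: bracket 0.1220–0.1570 → index 151–200; slope 49/0.0350, offset 0.0208.
AQI = 151 + 49/0.0350·0.0208 ≈ 180.12 ⇒ 180.
Bangkok: row 0.1220–0.1570 (AQI 151–200). (200−151)·(0.1268−0.1220)/(0.1570−0.1220) + 151 = 49·0.0048/0.0350 + 151 ≈ 157.72 → 158.
Fresno: row 0.1571–0.2073 (AQI 201–300). (300−201)·(0.1725−0.1571)/(0.2073−0.1571) + 201 = 99·0.0154/0.0502 + 201 ≈ 231.37 → 231.
Pittsburgh 0.0874: bracket 0.0553–0.1219 → index 101–150; slope 49/0.0666, offset 0.0321.
AQI = 101 + 49/0.0666·0.0321 ≈ 124.62 ⇒ 125.
AQIs: Denver=180, Bangkok=158, Fresno=231, Pittsburgh=125. Pittsburgh (125) − Bangkok (158) = -33.

-33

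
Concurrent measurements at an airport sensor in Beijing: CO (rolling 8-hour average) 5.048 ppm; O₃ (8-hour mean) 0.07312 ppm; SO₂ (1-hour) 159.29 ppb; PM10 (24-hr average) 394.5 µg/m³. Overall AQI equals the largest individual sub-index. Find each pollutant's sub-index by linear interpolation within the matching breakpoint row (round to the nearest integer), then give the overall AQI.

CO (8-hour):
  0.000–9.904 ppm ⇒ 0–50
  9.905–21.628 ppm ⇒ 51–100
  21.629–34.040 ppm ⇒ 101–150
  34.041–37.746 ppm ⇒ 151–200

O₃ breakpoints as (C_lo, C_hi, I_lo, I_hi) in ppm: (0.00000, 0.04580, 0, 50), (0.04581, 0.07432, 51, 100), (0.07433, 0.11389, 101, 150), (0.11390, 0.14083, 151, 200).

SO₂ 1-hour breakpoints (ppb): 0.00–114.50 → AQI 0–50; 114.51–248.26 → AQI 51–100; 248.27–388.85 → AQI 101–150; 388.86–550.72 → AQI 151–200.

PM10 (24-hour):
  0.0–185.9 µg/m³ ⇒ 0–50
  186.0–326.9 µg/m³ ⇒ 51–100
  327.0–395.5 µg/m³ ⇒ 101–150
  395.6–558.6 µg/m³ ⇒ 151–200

CO 5.048: bracket 0.000–9.904 → index 0–50; slope 50/9.904, offset 5.048.
AQI = 0 + 50/9.904·5.048 ≈ 25.48 ⇒ 25.
O₃: row 0.04581–0.07432 (AQI 51–100). (100−51)·(0.07312−0.04581)/(0.07432−0.04581) + 51 = 49·0.02731/0.02851 + 51 ≈ 97.94 → 98.
SO₂: 159.29 lies in 114.51–248.26, so I_lo=51, I_hi=100, C_lo=114.51, C_hi=248.26.
(100−51)/(248.26−114.51) × (159.29−114.51) + 51 = 49/133.75 × 44.78 + 51 ≈ 67.41 → 67.
PM10 394.5: bracket 327.0–395.5 → index 101–150; slope 49/68.5, offset 67.5.
AQI = 101 + 49/68.5·67.5 ≈ 149.28 ⇒ 149.
Sub-indices: CO→25, O₃→98, SO₂→67, PM10→149. Overall AQI = max = 149; dominant pollutant is PM10.
AQI 149: Unhealthy for Sensitive Groups.

149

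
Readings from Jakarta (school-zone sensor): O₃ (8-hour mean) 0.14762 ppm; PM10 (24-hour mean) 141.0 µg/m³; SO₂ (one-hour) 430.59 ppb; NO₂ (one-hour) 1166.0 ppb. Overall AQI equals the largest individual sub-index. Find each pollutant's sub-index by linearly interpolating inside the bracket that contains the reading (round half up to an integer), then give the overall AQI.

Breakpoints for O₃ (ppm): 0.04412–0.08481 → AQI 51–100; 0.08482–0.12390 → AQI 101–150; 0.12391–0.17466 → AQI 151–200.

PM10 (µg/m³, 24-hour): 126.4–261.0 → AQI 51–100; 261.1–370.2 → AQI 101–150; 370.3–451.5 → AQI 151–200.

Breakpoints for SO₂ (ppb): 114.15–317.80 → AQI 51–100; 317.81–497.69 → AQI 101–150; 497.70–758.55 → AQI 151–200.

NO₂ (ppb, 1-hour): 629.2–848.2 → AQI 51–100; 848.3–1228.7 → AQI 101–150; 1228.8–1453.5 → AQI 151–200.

O₃ 0.14762: bracket 0.12391–0.17466 → index 151–200; slope 49/0.05075, offset 0.02371.
AQI = 151 + 49/0.05075·0.02371 ≈ 173.89 ⇒ 174.
PM10: 141.0 lies in 126.4–261.0, so I_lo=51, I_hi=100, C_lo=126.4, C_hi=261.0.
(100−51)/(261.0−126.4) × (141.0−126.4) + 51 = 49/134.6 × 14.6 + 51 ≈ 56.32 → 56.
SO₂ 430.59: bracket 317.81–497.69 → index 101–150; slope 49/179.88, offset 112.78.
AQI = 101 + 49/179.88·112.78 ≈ 131.72 ⇒ 132.
NO₂: 1166.0 lies in 848.3–1228.7, so I_lo=101, I_hi=150, C_lo=848.3, C_hi=1228.7.
(150−101)/(1228.7−848.3) × (1166.0−848.3) + 101 = 49/380.4 × 317.7 + 101 ≈ 141.92 → 142.
Sub-indices: O₃→174, PM10→56, SO₂→132, NO₂→142. Overall AQI = max = 174; dominant pollutant is O₃.

174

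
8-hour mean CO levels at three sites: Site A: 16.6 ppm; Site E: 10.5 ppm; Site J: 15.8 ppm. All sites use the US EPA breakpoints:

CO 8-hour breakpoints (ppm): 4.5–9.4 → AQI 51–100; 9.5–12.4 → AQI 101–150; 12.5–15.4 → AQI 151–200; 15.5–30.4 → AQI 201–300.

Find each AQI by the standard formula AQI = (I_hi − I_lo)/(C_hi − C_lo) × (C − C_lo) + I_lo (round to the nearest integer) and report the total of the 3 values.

529

Site A 16.6: bracket 15.5–30.4 → index 201–300; slope 99/14.9, offset 1.1.
AQI = 201 + 99/14.9·1.1 ≈ 208.31 ⇒ 208.
Site E 10.5: bracket 9.5–12.4 → index 101–150; slope 49/2.9, offset 1.0.
AQI = 101 + 49/2.9·1.0 ≈ 117.90 ⇒ 118.
Site J: 15.8 lies in 15.5–30.4, so I_lo=201, I_hi=300, C_lo=15.5, C_hi=30.4.
(300−201)/(30.4−15.5) × (15.8−15.5) + 201 = 99/14.9 × 0.3 + 201 ≈ 202.99 → 203.
AQIs: Site A=208, Site E=118, Site J=203. Sum = 208 + 118 + 203 = 529.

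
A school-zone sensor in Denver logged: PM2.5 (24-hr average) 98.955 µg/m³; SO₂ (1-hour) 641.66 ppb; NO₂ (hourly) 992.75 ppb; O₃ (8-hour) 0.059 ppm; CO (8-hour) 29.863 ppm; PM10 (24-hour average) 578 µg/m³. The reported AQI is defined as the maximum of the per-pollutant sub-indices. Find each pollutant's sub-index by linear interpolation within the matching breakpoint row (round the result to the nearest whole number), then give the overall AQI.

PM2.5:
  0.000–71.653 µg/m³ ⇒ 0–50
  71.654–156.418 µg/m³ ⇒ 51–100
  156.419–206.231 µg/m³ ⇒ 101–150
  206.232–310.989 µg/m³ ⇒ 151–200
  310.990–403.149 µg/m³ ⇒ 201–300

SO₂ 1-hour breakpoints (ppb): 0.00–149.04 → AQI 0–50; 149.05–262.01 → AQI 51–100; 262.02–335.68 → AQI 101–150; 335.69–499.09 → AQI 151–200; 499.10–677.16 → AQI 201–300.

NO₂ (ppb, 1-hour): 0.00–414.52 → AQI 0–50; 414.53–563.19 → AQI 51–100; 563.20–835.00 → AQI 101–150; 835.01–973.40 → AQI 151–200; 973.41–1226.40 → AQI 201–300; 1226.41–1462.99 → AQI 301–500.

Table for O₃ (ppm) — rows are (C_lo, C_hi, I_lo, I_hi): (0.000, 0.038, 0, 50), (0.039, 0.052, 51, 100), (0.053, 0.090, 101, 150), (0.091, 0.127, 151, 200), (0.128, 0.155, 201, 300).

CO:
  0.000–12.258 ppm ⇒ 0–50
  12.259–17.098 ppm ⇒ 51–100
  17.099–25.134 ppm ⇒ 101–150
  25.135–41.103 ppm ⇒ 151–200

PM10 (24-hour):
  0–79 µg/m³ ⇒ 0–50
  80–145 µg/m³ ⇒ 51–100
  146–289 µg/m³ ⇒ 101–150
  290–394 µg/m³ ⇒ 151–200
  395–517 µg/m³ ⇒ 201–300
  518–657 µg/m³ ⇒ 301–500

PM2.5: 98.955 lies in 71.654–156.418, so I_lo=51, I_hi=100, C_lo=71.654, C_hi=156.418.
(100−51)/(156.418−71.654) × (98.955−71.654) + 51 = 49/84.764 × 27.301 + 51 ≈ 66.78 → 67.
SO₂ 641.66: bracket 499.10–677.16 → index 201–300; slope 99/178.06, offset 142.56.
AQI = 201 + 99/178.06·142.56 ≈ 280.26 ⇒ 280.
NO₂ 992.75: bracket 973.41–1226.40 → index 201–300; slope 99/252.99, offset 19.34.
AQI = 201 + 99/252.99·19.34 ≈ 208.57 ⇒ 209.
O₃: row 0.053–0.090 (AQI 101–150). (150−101)·(0.059−0.053)/(0.090−0.053) + 101 = 49·0.006/0.037 + 101 ≈ 108.95 → 109.
CO: 29.863 lies in 25.135–41.103, so I_lo=151, I_hi=200, C_lo=25.135, C_hi=41.103.
(200−151)/(41.103−25.135) × (29.863−25.135) + 151 = 49/15.968 × 4.728 + 151 ≈ 165.51 → 166.
PM10: 578 ∈ [518, 657] ↔ index [301, 500].
301 + (578−518)·(500−301)/(657−518) = 301 + 60·199/139 ≈ 386.90, so AQI = 387.
Sub-indices: PM2.5→67, SO₂→280, NO₂→209, O₃→109, CO→166, PM10→387. Overall AQI = max = 387; dominant pollutant is PM10.

387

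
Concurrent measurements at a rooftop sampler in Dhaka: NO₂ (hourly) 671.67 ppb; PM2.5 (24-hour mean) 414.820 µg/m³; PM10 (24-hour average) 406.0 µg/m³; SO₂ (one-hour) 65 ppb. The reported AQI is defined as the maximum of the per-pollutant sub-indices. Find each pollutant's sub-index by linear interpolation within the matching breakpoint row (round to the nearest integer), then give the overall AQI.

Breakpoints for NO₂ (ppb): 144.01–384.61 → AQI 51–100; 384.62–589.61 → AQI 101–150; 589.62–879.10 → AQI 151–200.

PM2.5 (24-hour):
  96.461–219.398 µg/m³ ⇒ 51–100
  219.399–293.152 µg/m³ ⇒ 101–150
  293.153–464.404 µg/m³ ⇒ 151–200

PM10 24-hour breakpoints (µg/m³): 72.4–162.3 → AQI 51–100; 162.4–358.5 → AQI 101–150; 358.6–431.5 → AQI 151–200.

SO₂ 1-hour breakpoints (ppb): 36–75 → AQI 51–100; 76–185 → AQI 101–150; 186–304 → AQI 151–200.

186

NO₂: row 589.62–879.10 (AQI 151–200). (200−151)·(671.67−589.62)/(879.10−589.62) + 151 = 49·82.05/289.48 + 151 ≈ 164.89 → 165.
PM2.5: 414.820 lies in 293.153–464.404, so I_lo=151, I_hi=200, C_lo=293.153, C_hi=464.404.
(200−151)/(464.404−293.153) × (414.820−293.153) + 151 = 49/171.251 × 121.667 + 151 ≈ 185.81 → 186.
PM10: 406.0 lies in 358.6–431.5, so I_lo=151, I_hi=200, C_lo=358.6, C_hi=431.5.
(200−151)/(431.5−358.6) × (406.0−358.6) + 151 = 49/72.9 × 47.4 + 151 ≈ 182.86 → 183.
SO₂: row 36–75 (AQI 51–100). (100−51)·(65−36)/(75−36) + 51 = 49·29/39 + 51 ≈ 87.44 → 87.
Sub-indices: NO₂→165, PM2.5→186, PM10→183, SO₂→87. Overall AQI = max = 186; dominant pollutant is PM2.5.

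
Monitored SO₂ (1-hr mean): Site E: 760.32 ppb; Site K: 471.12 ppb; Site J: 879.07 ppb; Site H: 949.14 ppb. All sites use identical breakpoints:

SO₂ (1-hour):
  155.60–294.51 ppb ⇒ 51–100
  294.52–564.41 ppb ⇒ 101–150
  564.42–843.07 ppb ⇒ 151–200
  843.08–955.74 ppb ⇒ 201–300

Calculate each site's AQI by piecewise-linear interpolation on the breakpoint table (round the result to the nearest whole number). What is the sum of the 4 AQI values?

Site E: 760.32 ∈ [564.42, 843.07] ↔ index [151, 200].
151 + (760.32−564.42)·(200−151)/(843.07−564.42) = 151 + 195.90·49/278.65 ≈ 185.45, so AQI = 185.
Site K 471.12: bracket 294.52–564.41 → index 101–150; slope 49/269.89, offset 176.60.
AQI = 101 + 49/269.89·176.60 ≈ 133.06 ⇒ 133.
Site J: row 843.08–955.74 (AQI 201–300). (300−201)·(879.07−843.08)/(955.74−843.08) + 201 = 99·35.99/112.66 + 201 ≈ 232.63 → 233.
Site H: 949.14 lies in 843.08–955.74, so I_lo=201, I_hi=300, C_lo=843.08, C_hi=955.74.
(300−201)/(955.74−843.08) × (949.14−843.08) + 201 = 99/112.66 × 106.06 + 201 ≈ 294.20 → 294.
AQIs: Site E=185, Site K=133, Site J=233, Site H=294. Sum = 185 + 133 + 233 + 294 = 845.

845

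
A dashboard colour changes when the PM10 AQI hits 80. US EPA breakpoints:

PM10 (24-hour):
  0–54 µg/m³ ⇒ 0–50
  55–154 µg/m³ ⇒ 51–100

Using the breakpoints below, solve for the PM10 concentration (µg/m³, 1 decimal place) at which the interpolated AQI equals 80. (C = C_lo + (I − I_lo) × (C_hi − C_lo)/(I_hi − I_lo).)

AQI 80 lies in the 51–100 band, which corresponds to 55–154 µg/m³.
C = 55 + (80−51)×(154−55)/(100−51) = 55 + 29×99/49 ≈ 113.592 µg/m³ → 113.6 µg/m³ to 1 dp.

113.6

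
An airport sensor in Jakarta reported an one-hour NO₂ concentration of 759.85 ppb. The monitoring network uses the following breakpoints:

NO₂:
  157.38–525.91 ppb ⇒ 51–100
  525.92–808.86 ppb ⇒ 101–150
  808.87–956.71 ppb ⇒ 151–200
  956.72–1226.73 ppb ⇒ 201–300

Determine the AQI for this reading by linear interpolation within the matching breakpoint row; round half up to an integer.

NO₂: row 525.92–808.86 (AQI 101–150). (150−101)·(759.85−525.92)/(808.86−525.92) + 101 = 49·233.93/282.94 + 101 ≈ 141.51 → 142.

142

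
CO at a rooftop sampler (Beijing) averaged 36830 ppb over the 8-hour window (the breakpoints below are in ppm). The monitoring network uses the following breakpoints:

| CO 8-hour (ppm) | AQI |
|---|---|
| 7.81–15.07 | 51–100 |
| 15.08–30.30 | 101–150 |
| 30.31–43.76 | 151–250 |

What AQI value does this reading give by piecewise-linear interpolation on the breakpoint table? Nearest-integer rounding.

199

Convert: 36830 ppb = 36.83 ppm.
CO: 36.83 ∈ [30.31, 43.76] ↔ index [151, 250].
151 + (36.83−30.31)·(250−151)/(43.76−30.31) = 151 + 6.52·99/13.45 ≈ 198.99, so AQI = 199.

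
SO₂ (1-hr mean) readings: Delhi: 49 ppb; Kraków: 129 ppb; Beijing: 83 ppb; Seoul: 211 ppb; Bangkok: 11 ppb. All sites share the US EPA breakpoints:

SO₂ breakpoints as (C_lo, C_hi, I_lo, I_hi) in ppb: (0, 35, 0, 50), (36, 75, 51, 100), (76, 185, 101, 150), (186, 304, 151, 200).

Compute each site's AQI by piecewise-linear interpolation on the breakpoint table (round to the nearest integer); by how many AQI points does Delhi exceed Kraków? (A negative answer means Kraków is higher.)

Delhi: 49 lies in 36–75, so I_lo=51, I_hi=100, C_lo=36, C_hi=75.
(100−51)/(75−36) × (49−36) + 51 = 49/39 × 13 + 51 ≈ 67.33 → 67.
Kraków: row 76–185 (AQI 101–150). (150−101)·(129−76)/(185−76) + 101 = 49·53/109 + 101 ≈ 124.83 → 125.
Beijing 83: bracket 76–185 → index 101–150; slope 49/109, offset 7.
AQI = 101 + 49/109·7 ≈ 104.15 ⇒ 104.
Seoul: 211 ∈ [186, 304] ↔ index [151, 200].
151 + (211−186)·(200−151)/(304−186) = 151 + 25·49/118 ≈ 161.38, so AQI = 161.
Bangkok: row 0–35 (AQI 0–50). (50−0)·(11−0)/(35−0) + 0 = 50·11/35 + 0 ≈ 15.71 → 16.
AQIs: Delhi=67, Kraków=125, Beijing=104, Seoul=161, Bangkok=16. Delhi (67) − Kraków (125) = -58.

-58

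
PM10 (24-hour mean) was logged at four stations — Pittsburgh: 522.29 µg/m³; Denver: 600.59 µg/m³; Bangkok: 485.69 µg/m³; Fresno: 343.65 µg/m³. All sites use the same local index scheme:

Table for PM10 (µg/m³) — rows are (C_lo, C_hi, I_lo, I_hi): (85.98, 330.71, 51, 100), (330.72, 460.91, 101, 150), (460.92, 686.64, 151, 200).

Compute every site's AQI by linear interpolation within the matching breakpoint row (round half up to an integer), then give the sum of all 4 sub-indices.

Pittsburgh: 522.29 ∈ [460.92, 686.64] ↔ index [151, 200].
151 + (522.29−460.92)·(200−151)/(686.64−460.92) = 151 + 61.37·49/225.72 ≈ 164.32, so AQI = 164.
Denver 600.59: bracket 460.92–686.64 → index 151–200; slope 49/225.72, offset 139.67.
AQI = 151 + 49/225.72·139.67 ≈ 181.32 ⇒ 181.
Bangkok: 485.69 ∈ [460.92, 686.64] ↔ index [151, 200].
151 + (485.69−460.92)·(200−151)/(686.64−460.92) = 151 + 24.77·49/225.72 ≈ 156.38, so AQI = 156.
Fresno: row 330.72–460.91 (AQI 101–150). (150−101)·(343.65−330.72)/(460.91−330.72) + 101 = 49·12.93/130.19 + 101 ≈ 105.87 → 106.
AQIs: Pittsburgh=164, Denver=181, Bangkok=156, Fresno=106. Sum = 164 + 181 + 156 + 106 = 607.

607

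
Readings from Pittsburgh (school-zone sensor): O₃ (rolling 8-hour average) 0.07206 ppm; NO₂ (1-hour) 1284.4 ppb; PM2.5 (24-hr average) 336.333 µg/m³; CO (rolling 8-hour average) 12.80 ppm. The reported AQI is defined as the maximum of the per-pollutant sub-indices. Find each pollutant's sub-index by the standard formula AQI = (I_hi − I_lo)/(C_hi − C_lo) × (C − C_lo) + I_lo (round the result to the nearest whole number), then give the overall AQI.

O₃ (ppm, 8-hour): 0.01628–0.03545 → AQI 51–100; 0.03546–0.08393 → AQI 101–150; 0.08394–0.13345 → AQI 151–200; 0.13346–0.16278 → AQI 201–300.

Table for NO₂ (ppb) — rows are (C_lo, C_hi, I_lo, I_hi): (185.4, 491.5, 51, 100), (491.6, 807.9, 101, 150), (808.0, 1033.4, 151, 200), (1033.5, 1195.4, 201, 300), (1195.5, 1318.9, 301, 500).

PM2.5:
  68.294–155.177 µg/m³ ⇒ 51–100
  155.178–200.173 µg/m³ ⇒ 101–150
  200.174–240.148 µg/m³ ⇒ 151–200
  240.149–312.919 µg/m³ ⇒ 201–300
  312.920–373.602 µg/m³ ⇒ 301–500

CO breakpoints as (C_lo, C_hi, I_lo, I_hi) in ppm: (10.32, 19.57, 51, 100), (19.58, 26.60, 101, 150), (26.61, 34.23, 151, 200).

444

O₃: row 0.03546–0.08393 (AQI 101–150). (150−101)·(0.07206−0.03546)/(0.08393−0.03546) + 101 = 49·0.03660/0.04847 + 101 ≈ 138.00 → 138.
NO₂ 1284.4: bracket 1195.5–1318.9 → index 301–500; slope 199/123.4, offset 88.9.
AQI = 301 + 199/123.4·88.9 ≈ 444.36 ⇒ 444.
PM2.5 336.333: bracket 312.920–373.602 → index 301–500; slope 199/60.682, offset 23.413.
AQI = 301 + 199/60.682·23.413 ≈ 377.78 ⇒ 378.
CO: 12.80 ∈ [10.32, 19.57] ↔ index [51, 100].
51 + (12.80−10.32)·(100−51)/(19.57−10.32) = 51 + 2.48·49/9.25 ≈ 64.14, so AQI = 64.
Sub-indices: O₃→138, NO₂→444, PM2.5→378, CO→64. Overall AQI = max = 444; dominant pollutant is NO₂.
AQI 444: Hazardous.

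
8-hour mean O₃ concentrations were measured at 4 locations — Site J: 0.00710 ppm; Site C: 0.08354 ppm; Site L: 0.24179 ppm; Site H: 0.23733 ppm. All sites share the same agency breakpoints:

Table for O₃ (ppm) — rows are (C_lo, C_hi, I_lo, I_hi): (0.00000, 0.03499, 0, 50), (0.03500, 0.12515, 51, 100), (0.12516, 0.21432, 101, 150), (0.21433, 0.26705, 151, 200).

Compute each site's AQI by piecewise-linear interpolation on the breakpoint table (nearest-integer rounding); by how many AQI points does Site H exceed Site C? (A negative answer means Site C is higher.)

95

Site J: 0.00710 lies in 0.00000–0.03499, so I_lo=0, I_hi=50, C_lo=0.00000, C_hi=0.03499.
(50−0)/(0.03499−0.00000) × (0.00710−0.00000) + 0 = 50/0.03499 × 0.00710 + 0 ≈ 10.15 → 10.
Site C: 0.08354 ∈ [0.03500, 0.12515] ↔ index [51, 100].
51 + (0.08354−0.03500)·(100−51)/(0.12515−0.03500) = 51 + 0.04854·49/0.09015 ≈ 77.38, so AQI = 77.
Site L: 0.24179 lies in 0.21433–0.26705, so I_lo=151, I_hi=200, C_lo=0.21433, C_hi=0.26705.
(200−151)/(0.26705−0.21433) × (0.24179−0.21433) + 151 = 49/0.05272 × 0.02746 + 151 ≈ 176.52 → 177.
Site H: row 0.21433–0.26705 (AQI 151–200). (200−151)·(0.23733−0.21433)/(0.26705−0.21433) + 151 = 49·0.02300/0.05272 + 151 ≈ 172.38 → 172.
AQIs: Site J=10, Site C=77, Site L=177, Site H=172. Site H (172) − Site C (77) = 95.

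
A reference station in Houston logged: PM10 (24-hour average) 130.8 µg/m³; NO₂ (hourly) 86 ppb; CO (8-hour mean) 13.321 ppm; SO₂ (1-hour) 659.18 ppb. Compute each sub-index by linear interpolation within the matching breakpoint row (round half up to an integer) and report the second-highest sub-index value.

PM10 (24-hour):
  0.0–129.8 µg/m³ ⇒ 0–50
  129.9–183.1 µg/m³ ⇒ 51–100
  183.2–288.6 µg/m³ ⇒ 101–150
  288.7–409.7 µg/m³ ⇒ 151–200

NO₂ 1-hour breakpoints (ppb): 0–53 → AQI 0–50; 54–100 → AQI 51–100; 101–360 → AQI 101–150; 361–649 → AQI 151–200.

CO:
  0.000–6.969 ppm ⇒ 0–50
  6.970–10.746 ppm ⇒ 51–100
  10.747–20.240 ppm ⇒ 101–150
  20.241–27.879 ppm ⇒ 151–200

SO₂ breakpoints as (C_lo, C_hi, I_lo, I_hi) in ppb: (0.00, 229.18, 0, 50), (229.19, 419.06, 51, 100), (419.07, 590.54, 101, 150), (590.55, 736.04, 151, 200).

PM10: 130.8 ∈ [129.9, 183.1] ↔ index [51, 100].
51 + (130.8−129.9)·(100−51)/(183.1−129.9) = 51 + 0.9·49/53.2 ≈ 51.83, so AQI = 52.
NO₂ 86: bracket 54–100 → index 51–100; slope 49/46, offset 32.
AQI = 51 + 49/46·32 ≈ 85.09 ⇒ 85.
CO: 13.321 lies in 10.747–20.240, so I_lo=101, I_hi=150, C_lo=10.747, C_hi=20.240.
(150−101)/(20.240−10.747) × (13.321−10.747) + 101 = 49/9.493 × 2.574 + 101 ≈ 114.29 → 114.
SO₂: 659.18 ∈ [590.55, 736.04] ↔ index [151, 200].
151 + (659.18−590.55)·(200−151)/(736.04−590.55) = 151 + 68.63·49/145.49 ≈ 174.11, so AQI = 174.
Sub-indices: PM10→52, NO₂→85, CO→114, SO₂→174. Ranked high→low: 174, 114, 85, 52. Second-highest sub-index = 114.

114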